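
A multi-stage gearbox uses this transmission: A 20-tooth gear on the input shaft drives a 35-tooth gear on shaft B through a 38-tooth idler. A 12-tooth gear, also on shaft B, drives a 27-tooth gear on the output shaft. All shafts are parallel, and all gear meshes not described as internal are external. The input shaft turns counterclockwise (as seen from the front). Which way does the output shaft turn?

the input shaft → shaft B: driver → idler → driven is 2 external meshes, 2 reversals → CCW.
shaft B → the output shaft: external mesh, 1 reversal → CW.
3 reversals in total — an odd number — so the output shaft turns opposite to the input shaft.

clockwise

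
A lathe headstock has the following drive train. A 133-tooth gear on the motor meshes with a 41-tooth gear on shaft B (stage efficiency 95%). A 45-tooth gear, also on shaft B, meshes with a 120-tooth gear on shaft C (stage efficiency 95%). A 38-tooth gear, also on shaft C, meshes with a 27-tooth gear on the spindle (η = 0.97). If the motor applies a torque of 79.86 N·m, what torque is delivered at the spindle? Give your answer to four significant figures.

Gear mesh: ratio = 41/133 = 0.30827; torque at shaft B = 79.86 × 0.30827 × 0.95 = 23.388 N·m.
Gear mesh: ratio = 120/45 = 2.6667; torque at shaft C = 23.388 × 2.6667 × 0.95 = 59.249 N·m.
Gear mesh: ratio = 27/38 = 0.71053; torque at the spindle = 59.249 × 0.71053 × 0.97 = 40.835 N·m.

40.83 N·m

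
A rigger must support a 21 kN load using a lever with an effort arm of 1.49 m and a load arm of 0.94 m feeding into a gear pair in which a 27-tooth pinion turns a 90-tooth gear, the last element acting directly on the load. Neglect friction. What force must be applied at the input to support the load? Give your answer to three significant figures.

3.97 kN

Lever MA = effort arm / load arm = 1.49/0.94 = 1.5851.
Gear pair MA = 90/27 = 3.3333.
Combined ideal MA = 1.5851 × 3.3333 = 5.2837.
Effort = load / MA = 21 / 5.2837 = 3.9745 kN.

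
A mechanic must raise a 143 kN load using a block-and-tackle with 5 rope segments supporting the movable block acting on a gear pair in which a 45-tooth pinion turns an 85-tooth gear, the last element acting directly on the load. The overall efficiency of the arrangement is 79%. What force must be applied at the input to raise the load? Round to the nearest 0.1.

Block-and-tackle MA = number of supporting rope parts = 5.
Gear pair MA = 85/45 = 1.8889.
Combined ideal MA = 5 × 1.8889 = 9.4444.
Actual MA = 9.4444 × 0.79 = 7.4611.
Effort = load / actual MA = 143 / 7.4611 = 19.166 kN.

19.2 kN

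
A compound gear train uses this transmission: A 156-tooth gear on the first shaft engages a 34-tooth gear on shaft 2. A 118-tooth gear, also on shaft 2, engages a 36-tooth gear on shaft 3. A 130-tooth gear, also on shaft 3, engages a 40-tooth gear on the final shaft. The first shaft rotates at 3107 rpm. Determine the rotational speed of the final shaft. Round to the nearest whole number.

151862 rpm

gear mesh 34/156 = 0.21795 → 3107/0.21795 = 14256 rpm
gear mesh 36/118 = 0.30508 → 14256/0.30508 = 46727 rpm
gear mesh 40/130 = 0.30769 → 46727/0.30769 = 1.5186e+05 rpm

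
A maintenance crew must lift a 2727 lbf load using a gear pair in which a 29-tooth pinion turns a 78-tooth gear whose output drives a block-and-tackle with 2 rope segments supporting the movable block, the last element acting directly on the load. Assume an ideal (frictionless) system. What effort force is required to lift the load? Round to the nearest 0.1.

506.9 lbf

Gear pair MA = 78/29 = 2.6897.
Block-and-tackle MA = number of supporting rope parts = 2.
Combined ideal MA = 2.6897 × 2 = 5.3793.
Effort = load / MA = 2727 / 5.3793 = 506.94 lbf.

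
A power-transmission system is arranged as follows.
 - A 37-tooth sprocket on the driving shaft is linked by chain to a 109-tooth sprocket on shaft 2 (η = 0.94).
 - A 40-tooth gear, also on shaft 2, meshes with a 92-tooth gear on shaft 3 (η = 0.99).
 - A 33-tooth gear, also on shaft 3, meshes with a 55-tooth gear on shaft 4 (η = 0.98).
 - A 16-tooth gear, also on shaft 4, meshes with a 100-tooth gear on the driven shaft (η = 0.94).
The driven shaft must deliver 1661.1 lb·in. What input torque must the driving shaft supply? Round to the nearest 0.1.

Overall ratio R = 2.9459 × 2.3 × 1.6667 × 6.25 = 70.58; overall efficiency η = 0.94 × 0.99 × 0.98 × 0.94 = 0.8573.
Input torque = output torque / (R × η) = 1661.1 / (70.58 × 0.8573) = 27.453 lb·in.

27.5 lb·in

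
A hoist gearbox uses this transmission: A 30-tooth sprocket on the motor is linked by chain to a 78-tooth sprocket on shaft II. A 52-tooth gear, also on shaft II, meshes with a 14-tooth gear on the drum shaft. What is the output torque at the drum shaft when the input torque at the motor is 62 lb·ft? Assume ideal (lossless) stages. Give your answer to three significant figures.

Chain: ratio = 78/30 = 2.6; torque at shaft II = 62 × 2.6 = 161.2 lb·ft.
Gear mesh: ratio = 14/52 = 0.26923; torque at the drum shaft = 161.2 × 0.26923 = 43.4 lb·ft.

43.4 lb·ft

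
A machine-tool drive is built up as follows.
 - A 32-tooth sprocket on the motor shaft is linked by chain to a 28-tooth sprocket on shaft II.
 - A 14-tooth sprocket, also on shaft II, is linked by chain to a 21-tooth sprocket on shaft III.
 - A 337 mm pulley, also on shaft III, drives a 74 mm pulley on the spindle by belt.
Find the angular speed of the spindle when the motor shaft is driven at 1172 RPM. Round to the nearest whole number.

4067 RPM

chain 28/32 = 0.875 → 1172/0.875 = 1339.4 RPM
chain 21/14 = 1.5 → 1339.4/1.5 = 892.95 RPM
belt 74/337 = 0.21958 → 892.95/0.21958 = 4066.6 RPM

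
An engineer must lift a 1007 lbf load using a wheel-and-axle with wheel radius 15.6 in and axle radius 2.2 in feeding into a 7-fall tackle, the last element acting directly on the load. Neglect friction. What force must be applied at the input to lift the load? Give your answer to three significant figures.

Wheel-and-axle MA = R/r = 15.6/2.2 = 7.0909.
Block-and-tackle MA = number of supporting rope parts = 7.
Combined ideal MA = 7.0909 × 7 = 49.636.
Effort = load / MA = 1007 / 49.636 = 20.288 lbf.

20.3 lbf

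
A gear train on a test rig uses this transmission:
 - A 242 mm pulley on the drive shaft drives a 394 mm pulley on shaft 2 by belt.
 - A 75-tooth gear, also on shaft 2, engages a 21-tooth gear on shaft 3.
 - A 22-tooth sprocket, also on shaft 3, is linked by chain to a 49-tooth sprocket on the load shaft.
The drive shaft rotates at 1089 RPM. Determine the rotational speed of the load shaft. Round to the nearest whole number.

Belt: ratio = 394/242 = 1.6281, so shaft 2 turns at 1089 / 1.6281 = 668.88 RPM.
Gear mesh: ratio = 21/75 = 0.28, so shaft 3 turns at 668.88 / 0.28 = 2388.9 RPM.
Chain: ratio = 49/22 = 2.2273, so the load shaft turns at 2388.9 / 2.2273 = 1072.5 RPM.

1073 RPM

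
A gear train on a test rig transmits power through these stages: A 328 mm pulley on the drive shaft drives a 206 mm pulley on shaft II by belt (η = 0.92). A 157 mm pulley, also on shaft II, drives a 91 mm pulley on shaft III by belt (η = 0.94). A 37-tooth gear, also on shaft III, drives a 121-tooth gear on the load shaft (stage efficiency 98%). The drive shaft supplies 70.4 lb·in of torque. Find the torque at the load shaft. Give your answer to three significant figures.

71.0 lb·in

Belt: ratio = 206/328 = 0.62805; torque at shaft II = 70.4 × 0.62805 × 0.92 = 40.677 lb·in.
Belt: ratio = 91/157 = 0.57962; torque at shaft III = 40.677 × 0.57962 × 0.94 = 22.163 lb·in.
Gear mesh: ratio = 121/37 = 3.2703; torque at the load shaft = 22.163 × 3.2703 × 0.98 = 71.029 lb·in.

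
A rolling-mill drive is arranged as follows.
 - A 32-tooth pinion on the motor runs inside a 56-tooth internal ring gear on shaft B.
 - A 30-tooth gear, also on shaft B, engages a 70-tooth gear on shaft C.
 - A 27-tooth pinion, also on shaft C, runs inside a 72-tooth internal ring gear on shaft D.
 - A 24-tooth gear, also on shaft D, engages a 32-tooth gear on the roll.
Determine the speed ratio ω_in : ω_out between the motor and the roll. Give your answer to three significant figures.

14.5

Each stage contributes driven/driver: internal gear 56/32 = 1.75, gear mesh 70/30 = 2.3333, internal gear 72/27 = 2.6667, gear mesh 32/24 = 1.3333.
Overall: 1.75 × 2.3333 × 2.6667 × 1.3333 = 14.519.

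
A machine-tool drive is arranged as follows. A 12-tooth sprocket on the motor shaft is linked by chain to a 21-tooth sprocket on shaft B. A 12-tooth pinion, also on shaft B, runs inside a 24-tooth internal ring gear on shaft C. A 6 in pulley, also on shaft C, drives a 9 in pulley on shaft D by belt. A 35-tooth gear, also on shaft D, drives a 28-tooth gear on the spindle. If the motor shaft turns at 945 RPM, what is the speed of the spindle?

225 RPM

Chain: ratio = 21/12 = 1.75, so shaft B turns at 945 / 1.75 = 540 RPM.
Internal gear: ratio = 24/12 = 2, so shaft C turns at 540 / 2 = 270 RPM.
Belt: ratio = 9/6 = 1.5, so shaft D turns at 270 / 1.5 = 180 RPM.
Gear mesh: ratio = 28/35 = 0.8, so the spindle turns at 180 / 0.8 = 225 RPM.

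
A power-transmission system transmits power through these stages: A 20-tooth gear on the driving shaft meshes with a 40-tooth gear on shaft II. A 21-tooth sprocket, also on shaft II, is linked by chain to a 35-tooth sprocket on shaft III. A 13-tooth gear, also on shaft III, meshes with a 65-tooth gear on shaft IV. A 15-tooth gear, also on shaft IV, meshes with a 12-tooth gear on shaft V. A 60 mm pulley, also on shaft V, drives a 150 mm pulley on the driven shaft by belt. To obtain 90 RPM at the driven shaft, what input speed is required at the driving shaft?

Overall ratio R = 2 × 1.6667 × 5 × 0.8 × 2.5 = 33.333.
Required input speed = output speed × R = 90 × 33.333 = 3000 RPM.

3000 RPM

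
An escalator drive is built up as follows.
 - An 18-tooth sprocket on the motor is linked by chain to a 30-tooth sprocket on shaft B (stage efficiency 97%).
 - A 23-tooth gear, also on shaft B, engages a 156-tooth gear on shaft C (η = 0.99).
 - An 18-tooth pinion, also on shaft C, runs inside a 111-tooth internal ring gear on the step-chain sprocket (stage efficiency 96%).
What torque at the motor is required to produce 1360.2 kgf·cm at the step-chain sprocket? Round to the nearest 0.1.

Overall ratio R = 1.6667 × 6.7826 × 6.1667 = 69.71; overall efficiency η = 0.97 × 0.99 × 0.96 = 0.9219.
Input torque = output torque / (R × η) = 1360.2 / (69.71 × 0.9219) = 21.166 kgf·cm.

21.2 kgf·cm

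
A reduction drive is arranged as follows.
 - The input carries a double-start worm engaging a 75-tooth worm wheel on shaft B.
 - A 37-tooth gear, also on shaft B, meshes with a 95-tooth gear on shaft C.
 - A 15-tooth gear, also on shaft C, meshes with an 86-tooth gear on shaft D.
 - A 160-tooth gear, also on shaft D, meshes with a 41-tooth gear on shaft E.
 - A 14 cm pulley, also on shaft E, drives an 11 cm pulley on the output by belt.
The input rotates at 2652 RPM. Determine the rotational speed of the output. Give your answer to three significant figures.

23.9 RPM

worm 75/2 = 37.5 → 2652/37.5 = 70.72 RPM
gear mesh 95/37 = 2.5676 → 70.72/2.5676 = 27.544 RPM
gear mesh 86/15 = 5.7333 → 27.544/5.7333 = 4.8041 RPM
gear mesh 41/160 = 0.25625 → 4.8041/0.25625 = 18.748 RPM
belt 11/14 = 0.78571 → 18.748/0.78571 = 23.861 RPM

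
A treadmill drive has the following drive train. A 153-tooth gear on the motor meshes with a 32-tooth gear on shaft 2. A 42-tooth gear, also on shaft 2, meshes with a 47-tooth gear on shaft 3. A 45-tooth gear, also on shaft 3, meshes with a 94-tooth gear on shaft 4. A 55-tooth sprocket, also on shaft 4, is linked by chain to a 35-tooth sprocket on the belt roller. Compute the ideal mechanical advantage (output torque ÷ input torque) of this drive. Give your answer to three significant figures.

0.311

Each stage contributes driven/driver: gear mesh 32/153 = 0.20915, gear mesh 47/42 = 1.119, gear mesh 94/45 = 2.0889, chain 35/55 = 0.63636.
Overall: 0.20915 × 1.119 × 2.0889 × 0.63636 = 0.31112.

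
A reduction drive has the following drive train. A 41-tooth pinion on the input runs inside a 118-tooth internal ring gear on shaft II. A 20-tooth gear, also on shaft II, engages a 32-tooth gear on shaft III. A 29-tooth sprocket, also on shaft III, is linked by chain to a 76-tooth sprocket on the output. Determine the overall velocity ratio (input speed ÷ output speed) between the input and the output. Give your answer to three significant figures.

12.1

Each stage contributes driven/driver: internal gear 118/41 = 2.878, gear mesh 32/20 = 1.6, chain 76/29 = 2.6207.
Overall: 2.878 × 1.6 × 2.6207 = 12.068.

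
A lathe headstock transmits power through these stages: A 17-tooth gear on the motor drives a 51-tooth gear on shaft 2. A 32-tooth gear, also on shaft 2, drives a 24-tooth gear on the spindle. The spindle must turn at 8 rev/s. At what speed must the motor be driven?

Overall ratio R = 3 × 0.75 = 2.25.
Required input speed = output speed × R = 8 × 2.25 = 18 rev/s.

18 rev/s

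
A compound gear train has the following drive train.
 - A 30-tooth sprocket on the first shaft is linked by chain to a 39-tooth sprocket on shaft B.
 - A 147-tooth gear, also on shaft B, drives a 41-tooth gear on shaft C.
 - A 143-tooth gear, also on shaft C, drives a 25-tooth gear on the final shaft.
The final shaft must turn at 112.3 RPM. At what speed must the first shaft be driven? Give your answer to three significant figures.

7.12 RPM

Overall ratio R = 1.3 × 0.27891 × 0.17483 = 0.063389.
Required input speed = output speed × R = 112.3 × 0.063389 = 7.1186 RPM.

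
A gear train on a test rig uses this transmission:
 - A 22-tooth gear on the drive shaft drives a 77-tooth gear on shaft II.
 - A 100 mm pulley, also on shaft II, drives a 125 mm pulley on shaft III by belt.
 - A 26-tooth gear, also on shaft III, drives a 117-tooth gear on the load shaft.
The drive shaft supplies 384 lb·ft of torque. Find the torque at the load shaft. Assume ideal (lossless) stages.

7560 lb·ft

gear mesh 77/22 = 3.5 → τ = 384·3.5 = 1344 lb·ft
belt 125/100 = 1.25 → τ = 1344·1.25 = 1680 lb·ft
gear mesh 117/26 = 4.5 → τ = 1680·4.5 = 7560 lb·ft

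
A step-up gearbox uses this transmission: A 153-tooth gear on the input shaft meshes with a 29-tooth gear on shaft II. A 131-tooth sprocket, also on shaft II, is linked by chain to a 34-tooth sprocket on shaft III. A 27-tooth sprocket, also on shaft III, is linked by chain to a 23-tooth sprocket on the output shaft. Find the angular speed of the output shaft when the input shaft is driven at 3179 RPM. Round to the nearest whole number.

75860 RPM

Gear mesh: ratio = 29/153 = 0.18954, so shaft II turns at 3179 / 0.18954 = 16772 RPM.
Chain: ratio = 34/131 = 0.25954, so shaft III turns at 16772 / 0.25954 = 64621 RPM.
Chain: ratio = 23/27 = 0.85185, so the output shaft turns at 64621 / 0.85185 = 75860 RPM.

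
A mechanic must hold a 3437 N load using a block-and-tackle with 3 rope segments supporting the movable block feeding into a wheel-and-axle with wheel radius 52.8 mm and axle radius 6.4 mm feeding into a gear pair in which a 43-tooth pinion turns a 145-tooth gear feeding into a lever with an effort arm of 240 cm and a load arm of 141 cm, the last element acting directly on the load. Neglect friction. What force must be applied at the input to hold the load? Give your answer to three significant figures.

24.2 N

Block-and-tackle MA = number of supporting rope parts = 3.
Wheel-and-axle MA = R/r = 52.8/6.4 = 8.25.
Gear pair MA = 145/43 = 3.3721.
Lever MA = effort arm / load arm = 240/141 = 1.7021.
Combined ideal MA = 3 × 8.25 × 3.3721 × 1.7021 = 142.06.
Effort = load / MA = 3437 / 142.06 = 24.194 N.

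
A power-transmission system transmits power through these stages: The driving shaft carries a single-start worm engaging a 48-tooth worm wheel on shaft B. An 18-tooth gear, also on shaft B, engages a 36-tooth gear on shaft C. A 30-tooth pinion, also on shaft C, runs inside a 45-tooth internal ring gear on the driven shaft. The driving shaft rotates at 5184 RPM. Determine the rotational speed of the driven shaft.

36 RPM

Worm: ratio = 48/1 = 48, so shaft B turns at 5184 / 48 = 108 RPM.
Gear mesh: ratio = 36/18 = 2, so shaft C turns at 108 / 2 = 54 RPM.
Internal gear: ratio = 45/30 = 1.5, so the driven shaft turns at 54 / 1.5 = 36 RPM.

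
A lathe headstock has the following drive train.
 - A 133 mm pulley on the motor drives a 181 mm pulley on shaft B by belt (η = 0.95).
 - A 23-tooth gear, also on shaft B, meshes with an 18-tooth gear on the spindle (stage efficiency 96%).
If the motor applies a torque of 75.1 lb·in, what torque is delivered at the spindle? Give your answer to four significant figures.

72.95 lb·in

belt 181/133 = 1.3609 → τ = 75.1·1.3609·0.95 = 97.094 lb·in
gear mesh 18/23 = 0.78261 → τ = 97.094·0.78261·0.96 = 72.947 lb·in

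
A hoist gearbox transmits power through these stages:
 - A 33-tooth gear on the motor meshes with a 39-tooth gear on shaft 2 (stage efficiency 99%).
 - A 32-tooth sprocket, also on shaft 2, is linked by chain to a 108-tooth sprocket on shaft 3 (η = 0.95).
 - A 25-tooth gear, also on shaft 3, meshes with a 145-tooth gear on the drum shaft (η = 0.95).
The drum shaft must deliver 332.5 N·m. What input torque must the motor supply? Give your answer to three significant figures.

16.1 N·m

Overall ratio R = 1.1818 × 3.375 × 5.8 = 23.134; overall efficiency η = 0.99 × 0.95 × 0.95 = 0.8935.
Input torque = output torque / (R × η) = 332.5 / (23.134 × 0.8935) = 16.086 N·m.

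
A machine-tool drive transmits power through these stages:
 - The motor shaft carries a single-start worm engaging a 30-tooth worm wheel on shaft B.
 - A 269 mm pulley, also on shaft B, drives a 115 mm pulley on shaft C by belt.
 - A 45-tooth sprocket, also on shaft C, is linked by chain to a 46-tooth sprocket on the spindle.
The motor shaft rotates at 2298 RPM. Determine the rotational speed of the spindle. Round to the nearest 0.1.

worm 30/1 = 30 → 2298/30 = 76.6 RPM
belt 115/269 = 0.42751 → 76.6/0.42751 = 179.18 RPM
chain 46/45 = 1.0222 → 179.18/1.0222 = 175.28 RPM

175.3 RPM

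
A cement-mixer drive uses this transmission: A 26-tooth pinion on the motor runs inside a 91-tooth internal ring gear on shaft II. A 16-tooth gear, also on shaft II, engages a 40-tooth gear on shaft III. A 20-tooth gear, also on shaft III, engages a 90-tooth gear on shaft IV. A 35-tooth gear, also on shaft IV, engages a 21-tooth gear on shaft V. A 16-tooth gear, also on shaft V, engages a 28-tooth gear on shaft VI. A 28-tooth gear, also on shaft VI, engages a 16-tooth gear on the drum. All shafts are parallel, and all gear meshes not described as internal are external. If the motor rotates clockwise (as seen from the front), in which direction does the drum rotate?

the motor → shaft II: internal mesh, same direction → CW.
shaft II → shaft III: external mesh, 1 reversal → CCW.
shaft III → shaft IV: external mesh, 1 reversal → CW.
shaft IV → shaft V: external mesh, 1 reversal → CCW.
shaft V → shaft VI: external mesh, 1 reversal → CW.
shaft VI → the drum: external mesh, 1 reversal → CCW.
5 reversals in total — an odd number — so the drum turns opposite to the motor.

counterclockwise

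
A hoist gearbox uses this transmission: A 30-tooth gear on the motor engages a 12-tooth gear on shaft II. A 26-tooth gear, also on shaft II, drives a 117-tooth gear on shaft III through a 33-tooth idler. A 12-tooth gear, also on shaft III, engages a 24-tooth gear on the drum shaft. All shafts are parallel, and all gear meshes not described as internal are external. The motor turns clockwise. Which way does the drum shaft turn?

clockwise

the motor → shaft II: external mesh, 1 reversal → CCW.
shaft II → shaft III: driver → idler → driven is 2 external meshes, 2 reversals → CCW.
shaft III → the drum shaft: external mesh, 1 reversal → CW.
4 reversals in total — an even number — so the drum shaft turns the same way as the motor.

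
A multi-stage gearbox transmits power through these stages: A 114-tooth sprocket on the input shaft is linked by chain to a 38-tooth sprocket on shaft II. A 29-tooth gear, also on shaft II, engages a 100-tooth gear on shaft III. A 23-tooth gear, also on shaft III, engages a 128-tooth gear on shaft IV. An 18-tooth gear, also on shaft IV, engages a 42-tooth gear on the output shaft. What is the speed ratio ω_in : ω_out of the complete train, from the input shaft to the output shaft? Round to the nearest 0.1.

Each stage contributes driven/driver: chain 38/114 = 0.33333, gear mesh 100/29 = 3.4483, gear mesh 128/23 = 5.5652, gear mesh 42/18 = 2.3333.
Overall: 0.33333 × 3.4483 × 5.5652 × 2.3333 = 14.926.

14.9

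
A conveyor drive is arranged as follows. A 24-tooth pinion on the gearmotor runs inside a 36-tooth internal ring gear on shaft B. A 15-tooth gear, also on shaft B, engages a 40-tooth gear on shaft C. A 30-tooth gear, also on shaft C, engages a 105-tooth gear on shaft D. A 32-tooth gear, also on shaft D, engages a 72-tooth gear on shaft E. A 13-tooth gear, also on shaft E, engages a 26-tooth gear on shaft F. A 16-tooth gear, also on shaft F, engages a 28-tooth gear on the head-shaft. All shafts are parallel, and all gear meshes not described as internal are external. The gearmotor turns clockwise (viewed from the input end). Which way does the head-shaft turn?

anticlockwise

the gearmotor → shaft B: internal mesh, same direction → CW.
shaft B → shaft C: external mesh, 1 reversal → CCW.
shaft C → shaft D: external mesh, 1 reversal → CW.
shaft D → shaft E: external mesh, 1 reversal → CCW.
shaft E → shaft F: external mesh, 1 reversal → CW.
shaft F → the head-shaft: external mesh, 1 reversal → CCW.
5 reversals in total — an odd number — so the head-shaft turns opposite to the gearmotor.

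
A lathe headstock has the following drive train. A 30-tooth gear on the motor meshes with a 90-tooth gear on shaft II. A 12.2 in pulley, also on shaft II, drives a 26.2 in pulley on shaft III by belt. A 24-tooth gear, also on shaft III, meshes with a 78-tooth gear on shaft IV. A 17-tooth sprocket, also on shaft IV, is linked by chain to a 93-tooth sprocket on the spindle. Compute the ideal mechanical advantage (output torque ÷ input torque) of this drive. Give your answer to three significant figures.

Each stage contributes driven/driver: gear mesh 90/30 = 3, belt 26.2/12.2 = 2.1475, gear mesh 78/24 = 3.25, chain 93/17 = 5.4706.
Overall: 3 × 2.1475 × 3.25 × 5.4706 = 114.55.

115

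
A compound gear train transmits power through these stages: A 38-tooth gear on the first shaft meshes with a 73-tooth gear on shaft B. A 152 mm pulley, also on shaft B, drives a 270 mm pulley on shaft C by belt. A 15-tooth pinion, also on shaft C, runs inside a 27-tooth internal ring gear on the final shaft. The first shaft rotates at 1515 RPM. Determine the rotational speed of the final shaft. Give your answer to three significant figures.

247 RPM

Gear mesh: ratio = 73/38 = 1.9211, so shaft B turns at 1515 / 1.9211 = 788.63 RPM.
Belt: ratio = 270/152 = 1.7763, so shaft C turns at 788.63 / 1.7763 = 443.97 RPM.
Internal gear: ratio = 27/15 = 1.8, so the final shaft turns at 443.97 / 1.8 = 246.65 RPM.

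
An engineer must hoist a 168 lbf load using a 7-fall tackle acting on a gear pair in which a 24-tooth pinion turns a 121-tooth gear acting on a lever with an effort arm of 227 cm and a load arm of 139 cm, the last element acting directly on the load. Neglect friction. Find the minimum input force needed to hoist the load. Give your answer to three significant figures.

Block-and-tackle MA = number of supporting rope parts = 7.
Gear pair MA = 121/24 = 5.0417.
Lever MA = effort arm / load arm = 227/139 = 1.6331.
Combined ideal MA = 7 × 5.0417 × 1.6331 = 57.635.
Effort = load / MA = 168 / 57.635 = 2.9149 lbf.

2.91 lbf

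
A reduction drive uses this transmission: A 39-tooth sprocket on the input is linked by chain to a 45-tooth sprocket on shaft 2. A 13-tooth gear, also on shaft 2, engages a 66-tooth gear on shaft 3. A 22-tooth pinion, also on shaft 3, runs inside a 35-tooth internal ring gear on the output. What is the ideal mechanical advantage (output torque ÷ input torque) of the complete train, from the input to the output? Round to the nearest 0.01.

Each stage contributes driven/driver: chain 45/39 = 1.1538, gear mesh 66/13 = 5.0769, internal gear 35/22 = 1.5909.
Overall: 1.1538 × 5.0769 × 1.5909 = 9.3195.

9.32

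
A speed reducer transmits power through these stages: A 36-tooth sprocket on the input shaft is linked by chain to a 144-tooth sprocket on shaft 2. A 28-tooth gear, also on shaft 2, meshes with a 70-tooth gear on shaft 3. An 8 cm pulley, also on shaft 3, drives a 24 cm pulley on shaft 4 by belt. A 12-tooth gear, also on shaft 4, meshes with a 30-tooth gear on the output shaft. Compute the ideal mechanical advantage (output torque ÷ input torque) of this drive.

Each stage contributes driven/driver: chain 144/36 = 4, gear mesh 70/28 = 2.5, belt 24/8 = 3, gear mesh 30/12 = 2.5.
Overall: 4 × 2.5 × 3 × 2.5 = 75.

75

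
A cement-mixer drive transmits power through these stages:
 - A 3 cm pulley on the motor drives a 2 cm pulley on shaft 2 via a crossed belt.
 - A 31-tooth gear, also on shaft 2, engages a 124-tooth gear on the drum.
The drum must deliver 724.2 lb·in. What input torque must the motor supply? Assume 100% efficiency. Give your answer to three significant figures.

Overall ratio R = 0.66667 × 4 = 2.6667.
Input torque = output torque / R = 724.2 / 2.6667 = 271.58 lb·in.

272 lb·in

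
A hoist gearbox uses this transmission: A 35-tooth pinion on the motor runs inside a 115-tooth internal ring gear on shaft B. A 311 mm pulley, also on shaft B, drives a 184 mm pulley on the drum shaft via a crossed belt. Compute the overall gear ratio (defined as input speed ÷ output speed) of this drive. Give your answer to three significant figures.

Each stage contributes driven/driver: internal gear 115/35 = 3.2857, belt 184/311 = 0.59164.
Overall: 3.2857 × 0.59164 = 1.944.

1.94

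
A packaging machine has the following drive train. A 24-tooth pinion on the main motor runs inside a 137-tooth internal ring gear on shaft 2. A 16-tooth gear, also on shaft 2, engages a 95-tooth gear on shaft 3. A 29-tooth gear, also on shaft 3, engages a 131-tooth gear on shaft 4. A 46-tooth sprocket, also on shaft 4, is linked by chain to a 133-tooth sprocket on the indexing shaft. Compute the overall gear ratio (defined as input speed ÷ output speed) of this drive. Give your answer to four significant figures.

Each stage contributes driven/driver: internal gear 137/24 = 5.7083, gear mesh 95/16 = 5.9375, gear mesh 131/29 = 4.5172, chain 133/46 = 2.8913.
Overall: 5.7083 × 5.9375 × 4.5172 × 2.8913 = 442.67.

442.7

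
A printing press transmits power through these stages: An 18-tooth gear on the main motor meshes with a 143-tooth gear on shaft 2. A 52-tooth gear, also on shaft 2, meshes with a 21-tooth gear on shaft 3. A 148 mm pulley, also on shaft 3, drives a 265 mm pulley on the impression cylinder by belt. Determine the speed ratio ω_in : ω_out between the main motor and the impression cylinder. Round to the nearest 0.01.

5.74

Each stage contributes driven/driver: gear mesh 143/18 = 7.9444, gear mesh 21/52 = 0.40385, belt 265/148 = 1.7905.
Overall: 7.9444 × 0.40385 × 1.7905 = 5.7447.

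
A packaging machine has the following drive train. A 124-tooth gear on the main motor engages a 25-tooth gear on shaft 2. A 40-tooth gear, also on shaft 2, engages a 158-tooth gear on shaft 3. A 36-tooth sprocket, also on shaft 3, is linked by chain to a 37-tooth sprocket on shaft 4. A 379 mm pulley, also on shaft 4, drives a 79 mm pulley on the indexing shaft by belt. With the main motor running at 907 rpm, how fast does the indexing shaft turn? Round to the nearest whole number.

5316 rpm

gear mesh 25/124 = 0.20161 → 907/0.20161 = 4498.7 rpm
gear mesh 158/40 = 3.95 → 4498.7/3.95 = 1138.9 rpm
chain 37/36 = 1.0278 → 1138.9/1.0278 = 1108.1 rpm
belt 79/379 = 0.20844 → 1108.1/0.20844 = 5316.2 rpm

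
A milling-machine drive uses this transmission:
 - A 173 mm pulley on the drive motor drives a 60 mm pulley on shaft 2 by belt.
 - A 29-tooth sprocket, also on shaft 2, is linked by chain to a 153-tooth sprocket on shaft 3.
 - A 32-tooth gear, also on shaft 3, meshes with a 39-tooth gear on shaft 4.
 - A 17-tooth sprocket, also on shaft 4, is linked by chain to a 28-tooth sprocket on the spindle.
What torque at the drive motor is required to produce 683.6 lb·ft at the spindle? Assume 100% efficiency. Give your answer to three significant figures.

186 lb·ft

Overall ratio R = 0.34682 × 5.2759 × 1.2188 × 1.6471 = 3.673.
Input torque = output torque / R = 683.6 / 3.673 = 186.11 lb·ft.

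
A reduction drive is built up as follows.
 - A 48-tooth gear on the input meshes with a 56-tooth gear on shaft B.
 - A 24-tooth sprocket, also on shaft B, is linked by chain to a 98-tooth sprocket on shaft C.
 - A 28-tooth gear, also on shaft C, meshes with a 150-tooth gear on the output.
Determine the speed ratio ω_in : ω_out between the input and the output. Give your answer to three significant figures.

Each stage contributes driven/driver: gear mesh 56/48 = 1.1667, chain 98/24 = 4.0833, gear mesh 150/28 = 5.3571.
Overall: 1.1667 × 4.0833 × 5.3571 = 25.521.

25.5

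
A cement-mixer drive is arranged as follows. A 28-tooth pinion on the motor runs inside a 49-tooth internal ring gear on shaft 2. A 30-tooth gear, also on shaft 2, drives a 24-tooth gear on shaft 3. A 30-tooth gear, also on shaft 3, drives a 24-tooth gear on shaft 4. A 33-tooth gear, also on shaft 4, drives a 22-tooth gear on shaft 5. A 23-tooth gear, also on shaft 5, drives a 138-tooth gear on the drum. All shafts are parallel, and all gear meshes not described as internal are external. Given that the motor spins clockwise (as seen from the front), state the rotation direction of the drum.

the motor → shaft 2: internal mesh, same direction → CW.
shaft 2 → shaft 3: external mesh, 1 reversal → CCW.
shaft 3 → shaft 4: external mesh, 1 reversal → CW.
shaft 4 → shaft 5: external mesh, 1 reversal → CCW.
shaft 5 → the drum: external mesh, 1 reversal → CW.
4 reversals in total — an even number — so the drum turns the same way as the motor.

clockwise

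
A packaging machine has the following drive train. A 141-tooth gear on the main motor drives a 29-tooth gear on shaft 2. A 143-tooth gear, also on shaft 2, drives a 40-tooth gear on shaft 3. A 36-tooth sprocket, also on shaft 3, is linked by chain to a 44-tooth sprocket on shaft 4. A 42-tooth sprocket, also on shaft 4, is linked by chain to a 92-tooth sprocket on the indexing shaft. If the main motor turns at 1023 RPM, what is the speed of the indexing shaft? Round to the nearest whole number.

6642 RPM

Gear mesh: ratio = 29/141 = 0.20567, so shaft 2 turns at 1023 / 0.20567 = 4973.9 RPM.
Gear mesh: ratio = 40/143 = 0.27972, so shaft 3 turns at 4973.9 / 0.27972 = 17782 RPM.
Chain: ratio = 44/36 = 1.2222, so shaft 4 turns at 17782 / 1.2222 = 14549 RPM.
Chain: ratio = 92/42 = 2.1905, so the indexing shaft turns at 14549 / 2.1905 = 6641.8 RPM.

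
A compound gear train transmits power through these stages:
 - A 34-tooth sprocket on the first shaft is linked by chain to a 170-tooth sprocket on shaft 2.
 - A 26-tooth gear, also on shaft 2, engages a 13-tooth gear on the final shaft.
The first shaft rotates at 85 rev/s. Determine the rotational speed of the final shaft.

34 rev/s

Chain: ratio = 170/34 = 5, so shaft 2 turns at 85 / 5 = 17 rev/s.
Gear mesh: ratio = 13/26 = 0.5, so the final shaft turns at 17 / 0.5 = 34 rev/s.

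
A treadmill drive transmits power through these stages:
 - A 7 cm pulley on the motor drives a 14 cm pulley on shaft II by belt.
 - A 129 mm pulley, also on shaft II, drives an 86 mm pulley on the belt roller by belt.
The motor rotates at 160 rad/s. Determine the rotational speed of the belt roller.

belt 14/7 = 2 → 160/2 = 80 rad/s
belt 86/129 = 0.66667 → 80/0.66667 = 120 rad/s

120 rad/s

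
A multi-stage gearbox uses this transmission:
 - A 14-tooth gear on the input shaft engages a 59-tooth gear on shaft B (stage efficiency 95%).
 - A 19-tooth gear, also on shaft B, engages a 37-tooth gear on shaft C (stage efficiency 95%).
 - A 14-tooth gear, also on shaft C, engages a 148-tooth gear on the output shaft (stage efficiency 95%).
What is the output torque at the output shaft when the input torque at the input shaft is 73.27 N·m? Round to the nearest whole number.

After the gear mesh (59/14): 73.27 × 4.2143 × 0.95 = 293.34 N·m
After the gear mesh (37/19): 293.34 × 1.9474 × 0.95 = 542.68 N·m
After the gear mesh (148/14): 542.68 × 10.571 × 0.95 = 5450.1 N·m

5450 N·m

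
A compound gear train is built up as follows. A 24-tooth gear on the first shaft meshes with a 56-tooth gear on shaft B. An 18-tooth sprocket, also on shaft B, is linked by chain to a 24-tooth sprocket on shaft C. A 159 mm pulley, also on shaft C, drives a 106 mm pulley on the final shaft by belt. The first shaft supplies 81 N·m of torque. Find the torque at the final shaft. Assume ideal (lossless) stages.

After the gear mesh (56/24): 81 × 2.3333 = 189 N·m
After the chain (24/18): 189 × 1.3333 = 252 N·m
After the belt (106/159): 252 × 0.66667 = 168 N·m

168 N·m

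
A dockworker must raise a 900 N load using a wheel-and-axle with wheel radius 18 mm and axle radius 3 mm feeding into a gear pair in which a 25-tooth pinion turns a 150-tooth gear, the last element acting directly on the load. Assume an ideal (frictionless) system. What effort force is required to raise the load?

Wheel-and-axle MA = R/r = 18/3 = 6.
Gear pair MA = 150/25 = 6.
Combined ideal MA = 6 × 6 = 36.
Effort = load / MA = 900 / 36 = 25 N.

25 N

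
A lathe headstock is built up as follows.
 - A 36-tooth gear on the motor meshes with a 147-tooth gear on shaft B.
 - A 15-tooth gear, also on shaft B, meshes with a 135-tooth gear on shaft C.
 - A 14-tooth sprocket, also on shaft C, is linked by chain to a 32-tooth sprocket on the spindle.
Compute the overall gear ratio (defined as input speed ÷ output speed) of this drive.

84

Each stage contributes driven/driver: gear mesh 147/36 = 4.0833, gear mesh 135/15 = 9, chain 32/14 = 2.2857.
Overall: 4.0833 × 9 × 2.2857 = 84.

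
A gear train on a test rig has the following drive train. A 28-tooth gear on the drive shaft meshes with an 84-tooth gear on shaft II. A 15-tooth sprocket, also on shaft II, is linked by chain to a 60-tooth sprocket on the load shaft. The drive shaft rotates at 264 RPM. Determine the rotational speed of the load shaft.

gear mesh 84/28 = 3 → 264/3 = 88 RPM
chain 60/15 = 4 → 88/4 = 22 RPM

22 RPM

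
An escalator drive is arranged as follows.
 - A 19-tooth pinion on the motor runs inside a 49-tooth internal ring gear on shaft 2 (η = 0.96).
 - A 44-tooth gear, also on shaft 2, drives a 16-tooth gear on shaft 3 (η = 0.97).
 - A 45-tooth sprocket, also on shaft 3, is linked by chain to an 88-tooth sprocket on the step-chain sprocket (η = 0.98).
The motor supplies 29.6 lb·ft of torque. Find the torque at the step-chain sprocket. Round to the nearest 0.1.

49.5 lb·ft

After the internal gear (49/19): 29.6 × 2.5789 × 0.96 = 73.283 lb·ft
After the gear mesh (16/44): 73.283 × 0.36364 × 0.97 = 25.849 lb·ft
After the chain (88/45): 25.849 × 1.9556 × 0.98 = 49.538 lb·ft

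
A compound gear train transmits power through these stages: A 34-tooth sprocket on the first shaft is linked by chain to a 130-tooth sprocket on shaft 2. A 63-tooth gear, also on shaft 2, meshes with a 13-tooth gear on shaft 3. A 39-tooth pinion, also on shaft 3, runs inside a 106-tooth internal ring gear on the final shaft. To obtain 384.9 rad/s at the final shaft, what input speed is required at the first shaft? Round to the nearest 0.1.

825.4 rad/s

Overall ratio R = 3.8235 × 0.20635 × 2.7179 = 2.1444.
Required input speed = output speed × R = 384.9 × 2.1444 = 825.38 rad/s.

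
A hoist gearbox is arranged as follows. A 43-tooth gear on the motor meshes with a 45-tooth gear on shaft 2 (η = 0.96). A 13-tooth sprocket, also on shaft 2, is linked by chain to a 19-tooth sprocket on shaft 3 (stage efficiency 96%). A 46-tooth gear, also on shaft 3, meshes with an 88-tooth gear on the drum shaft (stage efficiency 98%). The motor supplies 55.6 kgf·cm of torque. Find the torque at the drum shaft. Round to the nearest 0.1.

After the gear mesh (45/43): 55.6 × 1.0465 × 0.96 = 55.859 kgf·cm
After the chain (19/13): 55.859 × 1.4615 × 0.96 = 78.374 kgf·cm
After the gear mesh (88/46): 78.374 × 1.913 × 0.98 = 146.93 kgf·cm

146.9 kgf·cm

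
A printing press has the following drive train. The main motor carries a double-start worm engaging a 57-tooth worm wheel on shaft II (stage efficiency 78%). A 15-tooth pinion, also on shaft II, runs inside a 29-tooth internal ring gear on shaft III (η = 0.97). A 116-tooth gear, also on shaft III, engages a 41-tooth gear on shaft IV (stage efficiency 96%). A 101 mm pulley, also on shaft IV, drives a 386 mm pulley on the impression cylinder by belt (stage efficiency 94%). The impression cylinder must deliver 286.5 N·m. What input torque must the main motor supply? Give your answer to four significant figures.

Overall ratio R = 28.5 × 1.9333 × 0.35345 × 3.8218 = 74.429; overall efficiency η = 0.78 × 0.97 × 0.96 × 0.94 = 0.6828.
Input torque = output torque / (R × η) = 286.5 / (74.429 × 0.6828) = 5.6379 N·m.

5.638 N·m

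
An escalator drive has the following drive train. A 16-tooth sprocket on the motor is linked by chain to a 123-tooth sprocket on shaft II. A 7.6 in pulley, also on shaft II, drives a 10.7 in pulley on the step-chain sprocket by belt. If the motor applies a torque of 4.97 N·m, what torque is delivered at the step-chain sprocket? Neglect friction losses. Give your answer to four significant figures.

53.79 N·m

chain 123/16 = 7.6875 → τ = 4.97·7.6875 = 38.207 N·m
belt 10.7/7.6 = 1.4079 → τ = 38.207·1.4079 = 53.791 N·m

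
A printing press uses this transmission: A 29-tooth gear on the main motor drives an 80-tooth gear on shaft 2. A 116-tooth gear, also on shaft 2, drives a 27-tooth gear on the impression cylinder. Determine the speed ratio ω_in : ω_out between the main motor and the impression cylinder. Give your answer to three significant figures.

Each stage contributes driven/driver: gear mesh 80/29 = 2.7586, gear mesh 27/116 = 0.23276.
Overall: 2.7586 × 0.23276 = 0.64209.

0.642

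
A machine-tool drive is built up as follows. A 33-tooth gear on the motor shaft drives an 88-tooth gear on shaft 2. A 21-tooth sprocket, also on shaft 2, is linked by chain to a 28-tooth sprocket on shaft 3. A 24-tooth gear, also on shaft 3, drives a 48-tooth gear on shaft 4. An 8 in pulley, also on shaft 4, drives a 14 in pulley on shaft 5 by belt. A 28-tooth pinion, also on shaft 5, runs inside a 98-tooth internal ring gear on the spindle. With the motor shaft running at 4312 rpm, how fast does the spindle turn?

99 rpm

gear mesh 88/33 = 2.6667 → 4312/2.6667 = 1617 rpm
chain 28/21 = 1.3333 → 1617/1.3333 = 1212.8 rpm
gear mesh 48/24 = 2 → 1212.8/2 = 606.38 rpm
belt 14/8 = 1.75 → 606.38/1.75 = 346.5 rpm
internal gear 98/28 = 3.5 → 346.5/3.5 = 99 rpm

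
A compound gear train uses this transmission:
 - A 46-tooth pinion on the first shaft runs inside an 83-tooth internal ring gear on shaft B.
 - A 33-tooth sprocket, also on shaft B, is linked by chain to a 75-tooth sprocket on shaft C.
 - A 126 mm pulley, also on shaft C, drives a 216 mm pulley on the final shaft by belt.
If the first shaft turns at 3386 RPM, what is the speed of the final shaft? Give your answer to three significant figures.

482 RPM

internal gear 83/46 = 1.8043 → 3386/1.8043 = 1876.6 RPM
chain 75/33 = 2.2727 → 1876.6/2.2727 = 825.69 RPM
belt 216/126 = 1.7143 → 825.69/1.7143 = 481.66 RPM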